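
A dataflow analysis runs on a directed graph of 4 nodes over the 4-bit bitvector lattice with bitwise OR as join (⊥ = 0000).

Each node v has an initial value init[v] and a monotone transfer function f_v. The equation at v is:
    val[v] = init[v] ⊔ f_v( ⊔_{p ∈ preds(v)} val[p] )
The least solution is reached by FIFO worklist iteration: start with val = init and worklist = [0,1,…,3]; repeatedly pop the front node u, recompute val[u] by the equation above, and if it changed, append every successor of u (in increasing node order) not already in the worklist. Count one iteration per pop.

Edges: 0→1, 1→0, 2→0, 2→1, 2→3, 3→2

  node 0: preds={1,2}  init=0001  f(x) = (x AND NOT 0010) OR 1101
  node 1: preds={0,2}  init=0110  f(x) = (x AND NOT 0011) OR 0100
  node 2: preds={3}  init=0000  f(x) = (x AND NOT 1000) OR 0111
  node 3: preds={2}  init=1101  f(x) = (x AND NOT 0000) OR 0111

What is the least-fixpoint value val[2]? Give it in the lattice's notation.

0111

Iteration log — 7 steps:
  step 1. node 0  ⊔preds=0110  new=1101  old=0001  +wl: 
  step 2. node 1  ⊔preds=1101  new=1110  old=0110  +wl: 0
  step 3. node 2  ⊔preds=1101  new=0111  old=0000  +wl: 1
  step 4. node 3  ⊔preds=0111  new=1111  old=1101  +wl: 2
  step 5. node 0  ⊔preds=1111  new=1101  stable
  step 6. node 1  ⊔preds=1111  new=1110  stable
  step 7. node 2  ⊔preds=1111  new=0111  stable

Least fixpoint reached:
  node 0: 1101
  node 1: 1110
  node 2: 0111
  node 3: 1111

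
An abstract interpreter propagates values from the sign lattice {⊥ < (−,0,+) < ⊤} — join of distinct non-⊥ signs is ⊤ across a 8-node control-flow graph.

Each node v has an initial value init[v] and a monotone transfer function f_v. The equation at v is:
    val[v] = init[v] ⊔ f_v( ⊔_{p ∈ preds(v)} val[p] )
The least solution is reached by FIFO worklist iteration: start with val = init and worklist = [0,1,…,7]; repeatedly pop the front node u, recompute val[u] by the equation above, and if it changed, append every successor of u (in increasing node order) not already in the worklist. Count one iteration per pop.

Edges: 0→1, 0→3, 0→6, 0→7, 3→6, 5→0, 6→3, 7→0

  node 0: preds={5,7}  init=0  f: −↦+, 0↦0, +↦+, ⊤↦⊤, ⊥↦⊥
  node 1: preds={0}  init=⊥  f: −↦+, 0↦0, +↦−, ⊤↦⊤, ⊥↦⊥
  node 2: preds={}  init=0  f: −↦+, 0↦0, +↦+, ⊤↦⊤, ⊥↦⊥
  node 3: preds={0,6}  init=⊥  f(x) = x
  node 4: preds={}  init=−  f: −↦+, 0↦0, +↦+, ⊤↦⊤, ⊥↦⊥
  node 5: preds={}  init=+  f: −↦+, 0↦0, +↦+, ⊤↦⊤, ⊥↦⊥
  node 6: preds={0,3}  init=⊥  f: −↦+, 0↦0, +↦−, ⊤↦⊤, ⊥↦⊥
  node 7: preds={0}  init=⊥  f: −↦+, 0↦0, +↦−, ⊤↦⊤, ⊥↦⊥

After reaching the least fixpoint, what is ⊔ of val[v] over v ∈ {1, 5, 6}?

⊤

Trace (10 dequeues):
  [1] u=0 | in + | out ⊤ | prev 0 | push {}
  [2] u=1 | in ⊤ | out ⊤ | prev ⊥ | push {}
  [3] u=2 | in ⊥ | out 0 | ==
  [4] u=3 | in ⊤ | out ⊤ | prev ⊥ | push {}
  [5] u=4 | in ⊥ | out − | ==
  [6] u=5 | in ⊥ | out + | ==
  [7] u=6 | in ⊤ | out ⊤ | prev ⊥ | push {3}
  [8] u=7 | in ⊤ | out ⊤ | prev ⊥ | push {0}
  [9] u=3 | in ⊤ | out ⊤ | ==
  [10] u=0 | in ⊤ | out ⊤ | ==

Converged values:
  [0] ⊤
  [1] ⊤
  [2] 0
  [3] ⊤
  [4] −
  [5] +
  [6] ⊤
  [7] ⊤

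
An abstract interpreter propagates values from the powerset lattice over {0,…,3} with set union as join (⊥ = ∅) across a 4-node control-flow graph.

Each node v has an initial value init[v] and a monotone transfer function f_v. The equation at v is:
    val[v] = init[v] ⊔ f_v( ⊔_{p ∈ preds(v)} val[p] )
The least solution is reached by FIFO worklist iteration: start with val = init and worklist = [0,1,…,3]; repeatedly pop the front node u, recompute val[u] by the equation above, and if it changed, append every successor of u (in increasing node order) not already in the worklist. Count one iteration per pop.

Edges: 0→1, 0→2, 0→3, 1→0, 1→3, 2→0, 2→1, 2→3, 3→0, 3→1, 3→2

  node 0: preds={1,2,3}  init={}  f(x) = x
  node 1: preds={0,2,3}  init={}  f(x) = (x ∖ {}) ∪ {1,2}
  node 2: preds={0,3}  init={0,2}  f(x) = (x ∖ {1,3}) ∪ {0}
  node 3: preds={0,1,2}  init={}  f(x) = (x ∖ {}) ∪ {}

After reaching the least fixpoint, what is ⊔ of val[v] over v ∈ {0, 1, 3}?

{0,1,2}

Trace (8 dequeues):
  [1] u=0 | in {0,2} | out {0,2} | prev {} | push {}
  [2] u=1 | in {0,2} | out {0,1,2} | prev {} | push {0}
  [3] u=2 | in {0,2} | out {0,2} | ==
  [4] u=3 | in {0,1,2} | out {0,1,2} | prev {} | push {1,2}
  [5] u=0 | in {0,1,2} | out {0,1,2} | prev {0,2} | push {3}
  [6] u=1 | in {0,1,2} | out {0,1,2} | ==
  [7] u=2 | in {0,1,2} | out {0,2} | ==
  [8] u=3 | in {0,1,2} | out {0,1,2} | ==

Converged values:
  [0] {0,1,2}
  [1] {0,1,2}
  [2] {0,2}
  [3] {0,1,2}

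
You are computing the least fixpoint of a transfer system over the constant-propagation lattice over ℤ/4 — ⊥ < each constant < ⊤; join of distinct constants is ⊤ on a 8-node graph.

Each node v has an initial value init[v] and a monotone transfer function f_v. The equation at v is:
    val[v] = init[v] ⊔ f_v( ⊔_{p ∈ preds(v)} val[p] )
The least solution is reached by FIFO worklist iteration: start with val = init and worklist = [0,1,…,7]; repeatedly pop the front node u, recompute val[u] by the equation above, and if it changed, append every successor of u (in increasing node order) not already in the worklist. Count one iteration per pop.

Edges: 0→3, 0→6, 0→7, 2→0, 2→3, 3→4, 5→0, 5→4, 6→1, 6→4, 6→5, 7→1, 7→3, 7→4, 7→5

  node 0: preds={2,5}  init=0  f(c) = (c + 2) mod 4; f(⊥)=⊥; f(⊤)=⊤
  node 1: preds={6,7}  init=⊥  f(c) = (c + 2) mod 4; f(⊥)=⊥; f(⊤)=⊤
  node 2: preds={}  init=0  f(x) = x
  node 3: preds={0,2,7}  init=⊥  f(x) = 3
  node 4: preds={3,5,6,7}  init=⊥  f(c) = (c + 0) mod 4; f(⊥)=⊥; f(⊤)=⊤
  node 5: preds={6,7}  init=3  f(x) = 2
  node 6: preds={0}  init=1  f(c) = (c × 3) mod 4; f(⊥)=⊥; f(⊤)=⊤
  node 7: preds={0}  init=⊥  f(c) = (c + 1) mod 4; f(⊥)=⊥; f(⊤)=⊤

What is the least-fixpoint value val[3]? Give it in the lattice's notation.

3

Worklist (13 pops):
  #1 pop 0: in=⊤ → ⊤ (was 0); enqueue []
  #2 pop 1: in=1 → 3 (was ⊥); enqueue []
  #3 pop 2: in=⊥ → 0 (no change)
  #4 pop 3: in=⊤ → 3 (was ⊥); enqueue []
  #5 pop 4: in=⊤ → ⊤ (was ⊥); enqueue []
  #6 pop 5: in=1 → ⊤ (was 3); enqueue [0,4]
  #7 pop 6: in=⊤ → ⊤ (was 1); enqueue [1,5]
  #8 pop 7: in=⊤ → ⊤ (was ⊥); enqueue [3]
  #9 pop 0: in=⊤ → ⊤ (no change)
  #10 pop 4: in=⊤ → ⊤ (no change)
  #11 pop 1: in=⊤ → ⊤ (was 3); enqueue []
  #12 pop 5: in=⊤ → ⊤ (no change)
  #13 pop 3: in=⊤ → 3 (no change)

Fixpoint:
  val[0] = ⊤
  val[1] = ⊤
  val[2] = 0
  val[3] = 3
  val[4] = ⊤
  val[5] = ⊤
  val[6] = ⊤
  val[7] = ⊤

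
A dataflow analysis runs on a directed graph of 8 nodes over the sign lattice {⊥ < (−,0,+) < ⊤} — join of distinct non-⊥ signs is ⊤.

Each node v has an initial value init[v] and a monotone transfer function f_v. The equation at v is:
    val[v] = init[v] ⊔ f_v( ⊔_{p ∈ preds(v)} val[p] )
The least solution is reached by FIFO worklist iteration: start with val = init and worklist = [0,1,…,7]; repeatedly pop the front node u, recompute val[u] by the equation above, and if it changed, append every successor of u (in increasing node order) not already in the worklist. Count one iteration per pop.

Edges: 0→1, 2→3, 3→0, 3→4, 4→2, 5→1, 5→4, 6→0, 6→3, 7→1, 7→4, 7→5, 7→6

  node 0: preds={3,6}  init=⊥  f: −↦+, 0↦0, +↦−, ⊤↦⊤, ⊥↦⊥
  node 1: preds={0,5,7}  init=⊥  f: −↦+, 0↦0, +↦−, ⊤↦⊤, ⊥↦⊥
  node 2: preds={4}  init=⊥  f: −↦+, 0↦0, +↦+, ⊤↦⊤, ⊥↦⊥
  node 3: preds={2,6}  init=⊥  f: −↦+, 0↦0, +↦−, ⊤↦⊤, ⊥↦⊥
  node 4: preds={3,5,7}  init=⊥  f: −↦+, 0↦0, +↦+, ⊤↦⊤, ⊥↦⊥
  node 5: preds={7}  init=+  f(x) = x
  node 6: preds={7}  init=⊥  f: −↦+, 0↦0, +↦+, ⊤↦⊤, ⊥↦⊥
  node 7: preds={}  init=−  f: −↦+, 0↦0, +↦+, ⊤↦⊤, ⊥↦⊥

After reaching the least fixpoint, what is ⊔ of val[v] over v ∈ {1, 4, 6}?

⊤

Trace (17 dequeues):
  [1] u=0 | in ⊥ | out ⊥ | ==
  [2] u=1 | in ⊤ | out ⊤ | prev ⊥ | push {}
  [3] u=2 | in ⊥ | out ⊥ | ==
  [4] u=3 | in ⊥ | out ⊥ | ==
  [5] u=4 | in ⊤ | out ⊤ | prev ⊥ | push {2}
  [6] u=5 | in − | out ⊤ | prev + | push {1,4}
  [7] u=6 | in − | out + | prev ⊥ | push {0,3}
  [8] u=7 | in ⊥ | out − | ==
  [9] u=2 | in ⊤ | out ⊤ | prev ⊥ | push {}
  [10] u=1 | in ⊤ | out ⊤ | ==
  [11] u=4 | in ⊤ | out ⊤ | ==
  [12] u=0 | in + | out − | prev ⊥ | push {1}
  [13] u=3 | in ⊤ | out ⊤ | prev ⊥ | push {0,4}
  [14] u=1 | in ⊤ | out ⊤ | ==
  [15] u=0 | in ⊤ | out ⊤ | prev − | push {1}
  [16] u=4 | in ⊤ | out ⊤ | ==
  [17] u=1 | in ⊤ | out ⊤ | ==

Converged values:
  [0] ⊤
  [1] ⊤
  [2] ⊤
  [3] ⊤
  [4] ⊤
  [5] ⊤
  [6] +
  [7] −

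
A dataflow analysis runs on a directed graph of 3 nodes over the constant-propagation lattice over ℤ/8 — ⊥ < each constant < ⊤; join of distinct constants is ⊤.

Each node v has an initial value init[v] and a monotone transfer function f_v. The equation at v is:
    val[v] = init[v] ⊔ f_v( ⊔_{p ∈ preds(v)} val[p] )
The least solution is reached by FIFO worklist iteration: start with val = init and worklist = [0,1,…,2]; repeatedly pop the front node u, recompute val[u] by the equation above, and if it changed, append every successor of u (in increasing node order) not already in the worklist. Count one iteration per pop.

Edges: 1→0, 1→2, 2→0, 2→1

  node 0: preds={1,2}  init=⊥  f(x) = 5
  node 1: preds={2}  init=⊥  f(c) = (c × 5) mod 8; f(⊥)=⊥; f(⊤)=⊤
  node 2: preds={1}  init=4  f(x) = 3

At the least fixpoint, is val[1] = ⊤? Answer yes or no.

yes

Iteration log — 7 steps:
  step 1. node 0  ⊔preds=4  new=5  old=⊥  +wl: 
  step 2. node 1  ⊔preds=4  new=4  old=⊥  +wl: 0
  step 3. node 2  ⊔preds=4  new=⊤  old=4  +wl: 1
  step 4. node 0  ⊔preds=⊤  new=5  stable
  step 5. node 1  ⊔preds=⊤  new=⊤  old=4  +wl: 0,2
  step 6. node 0  ⊔preds=⊤  new=5  stable
  step 7. node 2  ⊔preds=⊤  new=⊤  stable

Least fixpoint reached:
  node 0: 5
  node 1: ⊤
  node 2: ⊤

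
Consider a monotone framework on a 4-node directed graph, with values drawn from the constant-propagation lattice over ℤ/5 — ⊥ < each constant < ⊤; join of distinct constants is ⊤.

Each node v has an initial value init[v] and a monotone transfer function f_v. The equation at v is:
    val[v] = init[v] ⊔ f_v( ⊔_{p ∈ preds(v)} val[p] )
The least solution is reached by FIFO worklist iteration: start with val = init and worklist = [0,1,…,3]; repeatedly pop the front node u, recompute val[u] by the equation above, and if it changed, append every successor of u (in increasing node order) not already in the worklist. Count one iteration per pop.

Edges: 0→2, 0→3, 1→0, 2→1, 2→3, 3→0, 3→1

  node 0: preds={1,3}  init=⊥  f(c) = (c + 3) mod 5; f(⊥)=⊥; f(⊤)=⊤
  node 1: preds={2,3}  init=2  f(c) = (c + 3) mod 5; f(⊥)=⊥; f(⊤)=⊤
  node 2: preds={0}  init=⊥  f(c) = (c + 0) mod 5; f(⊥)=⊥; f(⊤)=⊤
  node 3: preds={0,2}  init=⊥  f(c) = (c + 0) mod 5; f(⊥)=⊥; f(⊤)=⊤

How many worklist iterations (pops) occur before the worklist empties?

Worklist (10 pops):
  #1 pop 0: in=2 → 0 (was ⊥); enqueue []
  #2 pop 1: in=⊥ → 2 (no change)
  #3 pop 2: in=0 → 0 (was ⊥); enqueue [1]
  #4 pop 3: in=0 → 0 (was ⊥); enqueue [0]
  #5 pop 1: in=0 → ⊤ (was 2); enqueue []
  #6 pop 0: in=⊤ → ⊤ (was 0); enqueue [2,3]
  #7 pop 2: in=⊤ → ⊤ (was 0); enqueue [1]
  #8 pop 3: in=⊤ → ⊤ (was 0); enqueue [0]
  #9 pop 1: in=⊤ → ⊤ (no change)
  #10 pop 0: in=⊤ → ⊤ (no change)

Fixpoint:
  val[0] = ⊤
  val[1] = ⊤
  val[2] = ⊤
  val[3] = ⊤

10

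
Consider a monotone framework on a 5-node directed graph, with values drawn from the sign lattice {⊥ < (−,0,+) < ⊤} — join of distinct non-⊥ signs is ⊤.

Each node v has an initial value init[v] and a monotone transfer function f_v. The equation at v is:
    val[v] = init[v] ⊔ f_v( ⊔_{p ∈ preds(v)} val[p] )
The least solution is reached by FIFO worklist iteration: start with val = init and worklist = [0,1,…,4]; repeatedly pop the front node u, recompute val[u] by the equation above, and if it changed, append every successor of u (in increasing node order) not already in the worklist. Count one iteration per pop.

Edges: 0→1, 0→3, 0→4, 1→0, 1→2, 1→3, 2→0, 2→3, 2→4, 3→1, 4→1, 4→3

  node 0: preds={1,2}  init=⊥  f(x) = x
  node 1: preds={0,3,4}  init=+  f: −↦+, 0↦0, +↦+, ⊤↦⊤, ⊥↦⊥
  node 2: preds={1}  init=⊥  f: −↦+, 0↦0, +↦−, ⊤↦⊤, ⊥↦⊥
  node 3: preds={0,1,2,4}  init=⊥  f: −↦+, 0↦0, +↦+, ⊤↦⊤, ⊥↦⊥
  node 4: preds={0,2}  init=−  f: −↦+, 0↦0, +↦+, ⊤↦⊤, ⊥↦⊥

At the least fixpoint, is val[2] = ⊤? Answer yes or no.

yes

Iteration log — 9 steps:
  step 1. node 0  ⊔preds=+  new=+  old=⊥  +wl: 
  step 2. node 1  ⊔preds=⊤  new=⊤  old=+  +wl: 0
  step 3. node 2  ⊔preds=⊤  new=⊤  old=⊥  +wl: 
  step 4. node 3  ⊔preds=⊤  new=⊤  old=⊥  +wl: 1
  step 5. node 4  ⊔preds=⊤  new=⊤  old=−  +wl: 3
  step 6. node 0  ⊔preds=⊤  new=⊤  old=+  +wl: 4
  step 7. node 1  ⊔preds=⊤  new=⊤  stable
  step 8. node 3  ⊔preds=⊤  new=⊤  stable
  step 9. node 4  ⊔preds=⊤  new=⊤  stable

Least fixpoint reached:
  node 0: ⊤
  node 1: ⊤
  node 2: ⊤
  node 3: ⊤
  node 4: ⊤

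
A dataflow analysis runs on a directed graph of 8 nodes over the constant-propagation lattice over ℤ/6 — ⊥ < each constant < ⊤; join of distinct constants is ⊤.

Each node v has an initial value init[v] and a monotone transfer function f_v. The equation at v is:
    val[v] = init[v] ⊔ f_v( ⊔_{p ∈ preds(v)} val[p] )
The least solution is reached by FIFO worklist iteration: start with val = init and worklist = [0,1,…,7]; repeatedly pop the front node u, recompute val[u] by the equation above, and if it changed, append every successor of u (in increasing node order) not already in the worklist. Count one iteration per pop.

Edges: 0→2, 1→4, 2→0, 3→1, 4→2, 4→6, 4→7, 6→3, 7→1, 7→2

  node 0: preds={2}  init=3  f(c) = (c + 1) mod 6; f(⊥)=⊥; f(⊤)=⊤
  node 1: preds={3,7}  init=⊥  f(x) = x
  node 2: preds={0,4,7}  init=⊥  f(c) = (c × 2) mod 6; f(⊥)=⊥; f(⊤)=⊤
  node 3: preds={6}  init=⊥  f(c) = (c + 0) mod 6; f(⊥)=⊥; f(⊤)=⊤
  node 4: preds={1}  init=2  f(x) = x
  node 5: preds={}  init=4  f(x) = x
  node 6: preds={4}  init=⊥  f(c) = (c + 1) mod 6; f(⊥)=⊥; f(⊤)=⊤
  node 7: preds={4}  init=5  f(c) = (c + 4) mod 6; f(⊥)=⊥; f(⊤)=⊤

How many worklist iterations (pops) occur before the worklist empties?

13

Trace (13 dequeues):
  [1] u=0 | in ⊥ | out 3 | ==
  [2] u=1 | in 5 | out 5 | prev ⊥ | push {}
  [3] u=2 | in ⊤ | out ⊤ | prev ⊥ | push {0}
  [4] u=3 | in ⊥ | out ⊥ | ==
  [5] u=4 | in 5 | out ⊤ | prev 2 | push {2}
  [6] u=5 | in ⊥ | out 4 | ==
  [7] u=6 | in ⊤ | out ⊤ | prev ⊥ | push {3}
  [8] u=7 | in ⊤ | out ⊤ | prev 5 | push {1}
  [9] u=0 | in ⊤ | out ⊤ | prev 3 | push {}
  [10] u=2 | in ⊤ | out ⊤ | ==
  [11] u=3 | in ⊤ | out ⊤ | prev ⊥ | push {}
  [12] u=1 | in ⊤ | out ⊤ | prev 5 | push {4}
  [13] u=4 | in ⊤ | out ⊤ | ==

Converged values:
  [0] ⊤
  [1] ⊤
  [2] ⊤
  [3] ⊤
  [4] ⊤
  [5] 4
  [6] ⊤
  [7] ⊤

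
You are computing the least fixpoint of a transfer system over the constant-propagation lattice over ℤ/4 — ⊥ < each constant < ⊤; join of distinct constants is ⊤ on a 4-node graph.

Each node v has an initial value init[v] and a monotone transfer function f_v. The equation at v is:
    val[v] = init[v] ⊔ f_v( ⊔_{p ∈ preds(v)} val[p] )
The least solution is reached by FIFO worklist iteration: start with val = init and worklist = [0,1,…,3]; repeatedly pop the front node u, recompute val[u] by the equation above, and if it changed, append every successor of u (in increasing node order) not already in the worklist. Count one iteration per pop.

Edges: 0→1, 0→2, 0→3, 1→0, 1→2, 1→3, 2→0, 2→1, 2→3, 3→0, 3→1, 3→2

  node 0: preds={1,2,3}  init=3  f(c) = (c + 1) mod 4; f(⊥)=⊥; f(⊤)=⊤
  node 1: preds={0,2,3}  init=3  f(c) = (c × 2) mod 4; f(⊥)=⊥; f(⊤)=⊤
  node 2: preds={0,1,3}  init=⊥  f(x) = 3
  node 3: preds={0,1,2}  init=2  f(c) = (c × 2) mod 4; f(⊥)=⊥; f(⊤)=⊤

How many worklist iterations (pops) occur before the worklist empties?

Trace (7 dequeues):
  [1] u=0 | in ⊤ | out ⊤ | prev 3 | push {}
  [2] u=1 | in ⊤ | out ⊤ | prev 3 | push {0}
  [3] u=2 | in ⊤ | out 3 | prev ⊥ | push {1}
  [4] u=3 | in ⊤ | out ⊤ | prev 2 | push {2}
  [5] u=0 | in ⊤ | out ⊤ | ==
  [6] u=1 | in ⊤ | out ⊤ | ==
  [7] u=2 | in ⊤ | out 3 | ==

Converged values:
  [0] ⊤
  [1] ⊤
  [2] 3
  [3] ⊤

7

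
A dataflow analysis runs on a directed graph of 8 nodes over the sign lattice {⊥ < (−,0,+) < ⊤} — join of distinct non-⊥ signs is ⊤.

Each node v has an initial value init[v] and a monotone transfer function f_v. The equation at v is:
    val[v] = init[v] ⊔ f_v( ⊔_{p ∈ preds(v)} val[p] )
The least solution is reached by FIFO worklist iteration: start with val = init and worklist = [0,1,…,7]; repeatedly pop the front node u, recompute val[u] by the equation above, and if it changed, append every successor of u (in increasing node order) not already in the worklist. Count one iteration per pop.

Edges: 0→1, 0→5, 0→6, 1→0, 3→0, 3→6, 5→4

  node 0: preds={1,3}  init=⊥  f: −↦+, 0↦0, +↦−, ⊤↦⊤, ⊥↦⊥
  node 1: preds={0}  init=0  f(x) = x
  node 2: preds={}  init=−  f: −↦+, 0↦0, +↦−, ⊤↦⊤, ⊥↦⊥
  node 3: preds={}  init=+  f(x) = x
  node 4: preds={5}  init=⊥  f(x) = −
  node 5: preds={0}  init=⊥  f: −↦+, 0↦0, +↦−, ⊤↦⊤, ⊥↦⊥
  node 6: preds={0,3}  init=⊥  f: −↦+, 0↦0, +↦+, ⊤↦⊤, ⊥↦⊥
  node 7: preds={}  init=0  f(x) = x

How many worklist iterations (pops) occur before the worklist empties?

10

Trace (10 dequeues):
  [1] u=0 | in ⊤ | out ⊤ | prev ⊥ | push {}
  [2] u=1 | in ⊤ | out ⊤ | prev 0 | push {0}
  [3] u=2 | in ⊥ | out − | ==
  [4] u=3 | in ⊥ | out + | ==
  [5] u=4 | in ⊥ | out − | prev ⊥ | push {}
  [6] u=5 | in ⊤ | out ⊤ | prev ⊥ | push {4}
  [7] u=6 | in ⊤ | out ⊤ | prev ⊥ | push {}
  [8] u=7 | in ⊥ | out 0 | ==
  [9] u=0 | in ⊤ | out ⊤ | ==
  [10] u=4 | in ⊤ | out − | ==

Converged values:
  [0] ⊤
  [1] ⊤
  [2] −
  [3] +
  [4] −
  [5] ⊤
  [6] ⊤
  [7] 0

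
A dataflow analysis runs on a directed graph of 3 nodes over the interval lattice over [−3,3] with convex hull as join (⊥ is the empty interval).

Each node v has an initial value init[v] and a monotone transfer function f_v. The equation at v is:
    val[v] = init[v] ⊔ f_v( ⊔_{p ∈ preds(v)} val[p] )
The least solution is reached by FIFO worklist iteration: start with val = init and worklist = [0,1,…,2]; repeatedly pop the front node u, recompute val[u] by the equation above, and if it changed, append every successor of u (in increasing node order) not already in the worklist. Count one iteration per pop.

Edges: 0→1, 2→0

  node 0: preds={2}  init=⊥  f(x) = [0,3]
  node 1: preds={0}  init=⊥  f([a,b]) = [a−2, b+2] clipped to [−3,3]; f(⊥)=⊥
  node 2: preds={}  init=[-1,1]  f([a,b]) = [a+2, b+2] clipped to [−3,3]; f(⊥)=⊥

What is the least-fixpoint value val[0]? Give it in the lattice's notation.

Trace (3 dequeues):
  [1] u=0 | in [-1,1] | out [0,3] | prev ⊥ | push {}
  [2] u=1 | in [0,3] | out [-2,3] | prev ⊥ | push {}
  [3] u=2 | in ⊥ | out [-1,1] | ==

Converged values:
  [0] [0,3]
  [1] [-2,3]
  [2] [-1,1]

[0,3]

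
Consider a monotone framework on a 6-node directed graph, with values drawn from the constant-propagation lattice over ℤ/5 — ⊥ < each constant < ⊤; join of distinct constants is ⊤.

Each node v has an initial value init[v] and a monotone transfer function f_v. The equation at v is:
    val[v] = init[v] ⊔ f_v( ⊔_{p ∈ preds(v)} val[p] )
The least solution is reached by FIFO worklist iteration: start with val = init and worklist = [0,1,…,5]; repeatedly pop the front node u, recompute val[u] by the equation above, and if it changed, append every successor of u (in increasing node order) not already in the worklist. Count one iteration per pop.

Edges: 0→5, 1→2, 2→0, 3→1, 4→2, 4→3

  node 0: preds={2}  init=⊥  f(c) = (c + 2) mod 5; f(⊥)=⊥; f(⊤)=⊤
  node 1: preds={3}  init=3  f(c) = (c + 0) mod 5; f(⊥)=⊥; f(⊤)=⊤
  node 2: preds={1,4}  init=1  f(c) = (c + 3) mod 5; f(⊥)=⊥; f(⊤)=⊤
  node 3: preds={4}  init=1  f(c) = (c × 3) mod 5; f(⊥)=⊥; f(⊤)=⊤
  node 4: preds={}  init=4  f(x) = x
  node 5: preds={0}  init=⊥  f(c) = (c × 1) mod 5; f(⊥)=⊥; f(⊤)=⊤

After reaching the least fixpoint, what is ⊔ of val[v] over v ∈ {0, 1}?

Trace (9 dequeues):
  [1] u=0 | in 1 | out 3 | prev ⊥ | push {}
  [2] u=1 | in 1 | out ⊤ | prev 3 | push {}
  [3] u=2 | in ⊤ | out ⊤ | prev 1 | push {0}
  [4] u=3 | in 4 | out ⊤ | prev 1 | push {1}
  [5] u=4 | in ⊥ | out 4 | ==
  [6] u=5 | in 3 | out 3 | prev ⊥ | push {}
  [7] u=0 | in ⊤ | out ⊤ | prev 3 | push {5}
  [8] u=1 | in ⊤ | out ⊤ | ==
  [9] u=5 | in ⊤ | out ⊤ | prev 3 | push {}

Converged values:
  [0] ⊤
  [1] ⊤
  [2] ⊤
  [3] ⊤
  [4] 4
  [5] ⊤

⊤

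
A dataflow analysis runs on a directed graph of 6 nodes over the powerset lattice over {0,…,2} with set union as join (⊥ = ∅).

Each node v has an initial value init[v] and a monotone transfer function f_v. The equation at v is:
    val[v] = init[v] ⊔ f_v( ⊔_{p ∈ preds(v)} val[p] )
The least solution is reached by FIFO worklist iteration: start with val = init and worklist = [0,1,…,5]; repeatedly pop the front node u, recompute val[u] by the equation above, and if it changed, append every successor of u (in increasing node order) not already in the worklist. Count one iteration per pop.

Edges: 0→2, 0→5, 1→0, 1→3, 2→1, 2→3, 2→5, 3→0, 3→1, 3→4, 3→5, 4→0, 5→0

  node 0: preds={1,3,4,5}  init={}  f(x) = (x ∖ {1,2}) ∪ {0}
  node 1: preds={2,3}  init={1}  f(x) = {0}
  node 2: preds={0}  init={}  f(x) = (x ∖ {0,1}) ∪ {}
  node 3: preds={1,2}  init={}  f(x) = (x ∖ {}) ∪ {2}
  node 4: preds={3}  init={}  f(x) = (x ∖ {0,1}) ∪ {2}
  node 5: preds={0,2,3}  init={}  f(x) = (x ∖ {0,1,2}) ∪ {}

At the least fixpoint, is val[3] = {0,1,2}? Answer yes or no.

yes

Worklist (8 pops):
  #1 pop 0: in={1} → {0} (was {}); enqueue []
  #2 pop 1: in={} → {0,1} (was {1}); enqueue [0]
  #3 pop 2: in={0} → {} (no change)
  #4 pop 3: in={0,1} → {0,1,2} (was {}); enqueue [1]
  #5 pop 4: in={0,1,2} → {2} (was {}); enqueue []
  #6 pop 5: in={0,1,2} → {} (no change)
  #7 pop 0: in={0,1,2} → {0} (no change)
  #8 pop 1: in={0,1,2} → {0,1} (no change)

Fixpoint:
  val[0] = {0}
  val[1] = {0,1}
  val[2] = {}
  val[3] = {0,1,2}
  val[4] = {2}
  val[5] = {}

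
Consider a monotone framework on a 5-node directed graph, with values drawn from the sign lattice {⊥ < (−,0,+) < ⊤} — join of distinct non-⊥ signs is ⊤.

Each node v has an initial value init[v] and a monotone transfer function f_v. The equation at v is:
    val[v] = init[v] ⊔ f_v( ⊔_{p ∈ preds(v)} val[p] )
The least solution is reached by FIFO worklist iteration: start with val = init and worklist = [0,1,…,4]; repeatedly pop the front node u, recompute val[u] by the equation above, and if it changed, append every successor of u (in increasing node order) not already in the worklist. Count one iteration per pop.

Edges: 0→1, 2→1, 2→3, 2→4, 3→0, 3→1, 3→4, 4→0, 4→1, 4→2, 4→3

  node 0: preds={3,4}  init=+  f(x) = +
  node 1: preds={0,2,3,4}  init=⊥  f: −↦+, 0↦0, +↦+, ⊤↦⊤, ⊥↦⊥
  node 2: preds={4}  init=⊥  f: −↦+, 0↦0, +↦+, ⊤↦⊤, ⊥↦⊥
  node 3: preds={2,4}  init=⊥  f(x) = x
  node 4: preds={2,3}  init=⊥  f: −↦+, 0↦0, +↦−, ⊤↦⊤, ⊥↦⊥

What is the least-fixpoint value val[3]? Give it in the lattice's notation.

Trace (5 dequeues):
  [1] u=0 | in ⊥ | out + | ==
  [2] u=1 | in + | out + | prev ⊥ | push {}
  [3] u=2 | in ⊥ | out ⊥ | ==
  [4] u=3 | in ⊥ | out ⊥ | ==
  [5] u=4 | in ⊥ | out ⊥ | ==

Converged values:
  [0] +
  [1] +
  [2] ⊥
  [3] ⊥
  [4] ⊥

⊥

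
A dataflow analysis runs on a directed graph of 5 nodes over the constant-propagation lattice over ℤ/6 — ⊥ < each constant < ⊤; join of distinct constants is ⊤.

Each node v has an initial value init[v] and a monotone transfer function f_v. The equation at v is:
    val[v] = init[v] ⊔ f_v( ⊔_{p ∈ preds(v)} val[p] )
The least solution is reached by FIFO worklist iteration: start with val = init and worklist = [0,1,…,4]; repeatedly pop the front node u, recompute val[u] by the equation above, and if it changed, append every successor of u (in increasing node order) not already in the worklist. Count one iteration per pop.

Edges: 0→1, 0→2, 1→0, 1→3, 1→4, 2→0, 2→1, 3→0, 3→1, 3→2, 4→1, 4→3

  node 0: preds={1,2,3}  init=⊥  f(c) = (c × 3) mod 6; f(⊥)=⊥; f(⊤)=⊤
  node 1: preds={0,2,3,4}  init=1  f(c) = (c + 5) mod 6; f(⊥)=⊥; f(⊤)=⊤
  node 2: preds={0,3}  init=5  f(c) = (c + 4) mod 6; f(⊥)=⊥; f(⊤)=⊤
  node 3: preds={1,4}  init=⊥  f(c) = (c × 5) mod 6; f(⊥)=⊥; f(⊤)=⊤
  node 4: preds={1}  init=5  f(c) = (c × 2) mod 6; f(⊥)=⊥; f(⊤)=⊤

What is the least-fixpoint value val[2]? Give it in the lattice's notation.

⊤

Iteration log — 9 steps:
  step 1. node 0  ⊔preds=⊤  new=⊤  old=⊥  +wl: 
  step 2. node 1  ⊔preds=⊤  new=⊤  old=1  +wl: 0
  step 3. node 2  ⊔preds=⊤  new=⊤  old=5  +wl: 1
  step 4. node 3  ⊔preds=⊤  new=⊤  old=⊥  +wl: 2
  step 5. node 4  ⊔preds=⊤  new=⊤  old=5  +wl: 3
  step 6. node 0  ⊔preds=⊤  new=⊤  stable
  step 7. node 1  ⊔preds=⊤  new=⊤  stable
  step 8. node 2  ⊔preds=⊤  new=⊤  stable
  step 9. node 3  ⊔preds=⊤  new=⊤  stable

Least fixpoint reached:
  node 0: ⊤
  node 1: ⊤
  node 2: ⊤
  node 3: ⊤
  node 4: ⊤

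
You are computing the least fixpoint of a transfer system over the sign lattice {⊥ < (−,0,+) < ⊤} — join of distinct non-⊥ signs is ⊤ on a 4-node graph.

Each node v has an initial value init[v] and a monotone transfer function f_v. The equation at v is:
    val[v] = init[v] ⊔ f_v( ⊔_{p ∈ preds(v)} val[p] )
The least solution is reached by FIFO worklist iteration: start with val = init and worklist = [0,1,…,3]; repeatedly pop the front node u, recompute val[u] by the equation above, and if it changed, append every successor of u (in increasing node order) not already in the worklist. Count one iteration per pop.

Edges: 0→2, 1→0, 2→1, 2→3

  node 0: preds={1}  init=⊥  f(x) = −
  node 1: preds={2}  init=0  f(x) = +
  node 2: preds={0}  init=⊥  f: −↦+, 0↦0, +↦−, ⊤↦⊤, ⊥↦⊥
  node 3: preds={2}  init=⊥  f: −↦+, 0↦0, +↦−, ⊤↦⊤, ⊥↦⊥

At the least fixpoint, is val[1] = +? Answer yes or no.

no

Trace (6 dequeues):
  [1] u=0 | in 0 | out − | prev ⊥ | push {}
  [2] u=1 | in ⊥ | out ⊤ | prev 0 | push {0}
  [3] u=2 | in − | out + | prev ⊥ | push {1}
  [4] u=3 | in + | out − | prev ⊥ | push {}
  [5] u=0 | in ⊤ | out − | ==
  [6] u=1 | in + | out ⊤ | ==

Converged values:
  [0] −
  [1] ⊤
  [2] +
  [3] −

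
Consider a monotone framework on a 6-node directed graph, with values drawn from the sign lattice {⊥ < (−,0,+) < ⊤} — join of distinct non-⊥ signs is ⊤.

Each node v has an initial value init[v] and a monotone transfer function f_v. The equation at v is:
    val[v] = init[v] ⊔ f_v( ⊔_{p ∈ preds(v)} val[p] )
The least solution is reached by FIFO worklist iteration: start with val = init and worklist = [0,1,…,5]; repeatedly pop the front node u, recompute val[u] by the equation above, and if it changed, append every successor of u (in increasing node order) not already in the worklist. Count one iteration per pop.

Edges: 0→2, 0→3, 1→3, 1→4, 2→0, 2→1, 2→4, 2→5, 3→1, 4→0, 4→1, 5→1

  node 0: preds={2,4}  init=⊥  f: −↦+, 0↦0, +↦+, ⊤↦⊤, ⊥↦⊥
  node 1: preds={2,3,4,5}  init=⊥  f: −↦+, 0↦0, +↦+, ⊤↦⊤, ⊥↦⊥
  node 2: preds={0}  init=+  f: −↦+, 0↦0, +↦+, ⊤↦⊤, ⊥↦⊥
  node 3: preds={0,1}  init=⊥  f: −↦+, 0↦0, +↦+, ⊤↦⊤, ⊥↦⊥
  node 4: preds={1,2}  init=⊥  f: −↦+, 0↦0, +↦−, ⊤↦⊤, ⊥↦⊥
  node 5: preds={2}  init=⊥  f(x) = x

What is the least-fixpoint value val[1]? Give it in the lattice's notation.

Worklist (16 pops):
  #1 pop 0: in=+ → + (was ⊥); enqueue []
  #2 pop 1: in=+ → + (was ⊥); enqueue []
  #3 pop 2: in=+ → + (no change)
  #4 pop 3: in=+ → + (was ⊥); enqueue [1]
  #5 pop 4: in=+ → − (was ⊥); enqueue [0]
  #6 pop 5: in=+ → + (was ⊥); enqueue []
  #7 pop 1: in=⊤ → ⊤ (was +); enqueue [3,4]
  #8 pop 0: in=⊤ → ⊤ (was +); enqueue [2]
  #9 pop 3: in=⊤ → ⊤ (was +); enqueue [1]
  #10 pop 4: in=⊤ → ⊤ (was −); enqueue [0]
  #11 pop 2: in=⊤ → ⊤ (was +); enqueue [4,5]
  #12 pop 1: in=⊤ → ⊤ (no change)
  #13 pop 0: in=⊤ → ⊤ (no change)
  #14 pop 4: in=⊤ → ⊤ (no change)
  #15 pop 5: in=⊤ → ⊤ (was +); enqueue [1]
  #16 pop 1: in=⊤ → ⊤ (no change)

Fixpoint:
  val[0] = ⊤
  val[1] = ⊤
  val[2] = ⊤
  val[3] = ⊤
  val[4] = ⊤
  val[5] = ⊤

⊤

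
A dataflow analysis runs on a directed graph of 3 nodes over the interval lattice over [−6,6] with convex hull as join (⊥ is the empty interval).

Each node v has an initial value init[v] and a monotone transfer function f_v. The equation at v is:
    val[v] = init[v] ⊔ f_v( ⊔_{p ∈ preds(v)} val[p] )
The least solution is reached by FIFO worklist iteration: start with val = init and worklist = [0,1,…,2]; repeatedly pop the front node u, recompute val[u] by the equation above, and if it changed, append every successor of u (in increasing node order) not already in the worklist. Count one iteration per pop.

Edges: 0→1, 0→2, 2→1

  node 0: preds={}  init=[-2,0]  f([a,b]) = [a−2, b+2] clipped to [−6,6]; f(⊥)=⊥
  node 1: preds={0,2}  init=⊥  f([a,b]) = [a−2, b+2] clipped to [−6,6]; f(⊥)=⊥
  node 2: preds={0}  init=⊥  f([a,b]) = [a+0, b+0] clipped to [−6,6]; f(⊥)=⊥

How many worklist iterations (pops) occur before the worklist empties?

4

Worklist (4 pops):
  #1 pop 0: in=⊥ → [-2,0] (no change)
  #2 pop 1: in=[-2,0] → [-4,2] (was ⊥); enqueue []
  #3 pop 2: in=[-2,0] → [-2,0] (was ⊥); enqueue [1]
  #4 pop 1: in=[-2,0] → [-4,2] (no change)

Fixpoint:
  val[0] = [-2,0]
  val[1] = [-4,2]
  val[2] = [-2,0]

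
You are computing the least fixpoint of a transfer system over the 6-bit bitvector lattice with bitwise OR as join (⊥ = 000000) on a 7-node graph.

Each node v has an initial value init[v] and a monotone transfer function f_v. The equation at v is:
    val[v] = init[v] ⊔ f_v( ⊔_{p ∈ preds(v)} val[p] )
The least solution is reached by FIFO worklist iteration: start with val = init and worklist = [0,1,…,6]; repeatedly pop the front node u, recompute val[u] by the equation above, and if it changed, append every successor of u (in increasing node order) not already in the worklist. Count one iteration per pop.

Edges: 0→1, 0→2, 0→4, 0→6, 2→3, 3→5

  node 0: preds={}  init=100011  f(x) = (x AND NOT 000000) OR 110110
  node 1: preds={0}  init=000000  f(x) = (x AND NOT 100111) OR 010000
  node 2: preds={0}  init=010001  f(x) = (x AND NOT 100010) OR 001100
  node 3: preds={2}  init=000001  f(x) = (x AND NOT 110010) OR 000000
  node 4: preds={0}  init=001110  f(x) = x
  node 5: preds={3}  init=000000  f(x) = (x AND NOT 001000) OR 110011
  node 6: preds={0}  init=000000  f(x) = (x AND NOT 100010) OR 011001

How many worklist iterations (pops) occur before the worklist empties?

7

Trace (7 dequeues):
  [1] u=0 | in 000000 | out 110111 | prev 100011 | push {}
  [2] u=1 | in 110111 | out 010000 | prev 000000 | push {}
  [3] u=2 | in 110111 | out 011101 | prev 010001 | push {}
  [4] u=3 | in 011101 | out 001101 | prev 000001 | push {}
  [5] u=4 | in 110111 | out 111111 | prev 001110 | push {}
  [6] u=5 | in 001101 | out 110111 | prev 000000 | push {}
  [7] u=6 | in 110111 | out 011101 | prev 000000 | push {}

Converged values:
  [0] 110111
  [1] 010000
  [2] 011101
  [3] 001101
  [4] 111111
  [5] 110111
  [6] 011101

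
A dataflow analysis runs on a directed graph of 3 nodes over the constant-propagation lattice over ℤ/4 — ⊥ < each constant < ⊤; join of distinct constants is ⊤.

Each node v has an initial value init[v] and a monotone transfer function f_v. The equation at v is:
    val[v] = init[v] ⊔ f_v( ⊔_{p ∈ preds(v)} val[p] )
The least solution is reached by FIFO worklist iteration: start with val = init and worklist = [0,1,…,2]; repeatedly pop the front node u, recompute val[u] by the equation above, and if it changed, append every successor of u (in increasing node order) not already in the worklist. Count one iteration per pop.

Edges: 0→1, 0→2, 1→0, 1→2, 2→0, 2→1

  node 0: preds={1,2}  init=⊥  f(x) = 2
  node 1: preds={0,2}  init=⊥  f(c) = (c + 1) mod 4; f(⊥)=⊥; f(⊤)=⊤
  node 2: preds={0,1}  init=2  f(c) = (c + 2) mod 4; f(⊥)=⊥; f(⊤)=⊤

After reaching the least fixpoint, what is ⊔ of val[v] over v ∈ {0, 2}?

Iteration log — 7 steps:
  step 1. node 0  ⊔preds=2  new=2  old=⊥  +wl: 
  step 2. node 1  ⊔preds=2  new=3  old=⊥  +wl: 0
  step 3. node 2  ⊔preds=⊤  new=⊤  old=2  +wl: 1
  step 4. node 0  ⊔preds=⊤  new=2  stable
  step 5. node 1  ⊔preds=⊤  new=⊤  old=3  +wl: 0,2
  step 6. node 0  ⊔preds=⊤  new=2  stable
  step 7. node 2  ⊔preds=⊤  new=⊤  stable

Least fixpoint reached:
  node 0: 2
  node 1: ⊤
  node 2: ⊤

⊤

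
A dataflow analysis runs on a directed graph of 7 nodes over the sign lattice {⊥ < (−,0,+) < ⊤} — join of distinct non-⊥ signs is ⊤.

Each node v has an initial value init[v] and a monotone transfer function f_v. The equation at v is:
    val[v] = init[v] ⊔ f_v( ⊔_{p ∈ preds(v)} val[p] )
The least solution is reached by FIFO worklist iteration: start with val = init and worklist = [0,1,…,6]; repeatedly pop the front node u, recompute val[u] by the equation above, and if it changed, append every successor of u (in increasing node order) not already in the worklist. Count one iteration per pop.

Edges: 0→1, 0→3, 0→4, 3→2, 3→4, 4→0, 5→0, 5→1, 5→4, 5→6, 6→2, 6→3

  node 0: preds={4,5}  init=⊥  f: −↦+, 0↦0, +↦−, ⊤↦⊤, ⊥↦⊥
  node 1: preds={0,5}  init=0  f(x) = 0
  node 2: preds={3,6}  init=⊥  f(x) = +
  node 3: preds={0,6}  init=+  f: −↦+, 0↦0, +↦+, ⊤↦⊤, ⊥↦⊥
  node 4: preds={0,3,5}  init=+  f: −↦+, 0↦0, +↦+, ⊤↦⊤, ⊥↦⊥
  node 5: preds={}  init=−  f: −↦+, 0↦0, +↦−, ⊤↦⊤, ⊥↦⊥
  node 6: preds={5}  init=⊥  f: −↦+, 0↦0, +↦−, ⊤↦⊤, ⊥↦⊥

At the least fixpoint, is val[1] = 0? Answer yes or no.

Iteration log — 10 steps:
  step 1. node 0  ⊔preds=⊤  new=⊤  old=⊥  +wl: 
  step 2. node 1  ⊔preds=⊤  new=0  stable
  step 3. node 2  ⊔preds=+  new=+  old=⊥  +wl: 
  step 4. node 3  ⊔preds=⊤  new=⊤  old=+  +wl: 2
  step 5. node 4  ⊔preds=⊤  new=⊤  old=+  +wl: 0
  step 6. node 5  ⊔preds=⊥  new=−  stable
  step 7. node 6  ⊔preds=−  new=+  old=⊥  +wl: 3
  step 8. node 2  ⊔preds=⊤  new=+  stable
  step 9. node 0  ⊔preds=⊤  new=⊤  stable
  step 10. node 3  ⊔preds=⊤  new=⊤  stable

Least fixpoint reached:
  node 0: ⊤
  node 1: 0
  node 2: +
  node 3: ⊤
  node 4: ⊤
  node 5: −
  node 6: +

yes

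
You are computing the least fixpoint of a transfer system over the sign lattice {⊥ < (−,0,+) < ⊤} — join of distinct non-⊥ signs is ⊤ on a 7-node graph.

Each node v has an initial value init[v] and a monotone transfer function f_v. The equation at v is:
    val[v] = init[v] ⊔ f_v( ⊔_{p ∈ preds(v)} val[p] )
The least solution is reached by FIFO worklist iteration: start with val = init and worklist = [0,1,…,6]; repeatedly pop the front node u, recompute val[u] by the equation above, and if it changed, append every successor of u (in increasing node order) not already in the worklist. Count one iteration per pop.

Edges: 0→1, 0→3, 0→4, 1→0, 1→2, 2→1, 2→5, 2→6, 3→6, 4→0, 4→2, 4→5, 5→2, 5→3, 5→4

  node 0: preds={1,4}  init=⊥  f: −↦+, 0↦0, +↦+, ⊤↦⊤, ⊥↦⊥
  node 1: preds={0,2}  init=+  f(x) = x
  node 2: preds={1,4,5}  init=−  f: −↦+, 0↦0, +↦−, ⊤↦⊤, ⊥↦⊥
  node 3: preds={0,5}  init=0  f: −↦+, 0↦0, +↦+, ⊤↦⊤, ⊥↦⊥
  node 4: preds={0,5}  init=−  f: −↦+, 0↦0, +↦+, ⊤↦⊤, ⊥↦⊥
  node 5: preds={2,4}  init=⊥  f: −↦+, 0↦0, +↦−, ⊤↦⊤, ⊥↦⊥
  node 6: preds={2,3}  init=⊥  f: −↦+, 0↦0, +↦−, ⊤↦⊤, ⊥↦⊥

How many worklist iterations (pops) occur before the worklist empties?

Iteration log — 12 steps:
  step 1. node 0  ⊔preds=⊤  new=⊤  old=⊥  +wl: 
  step 2. node 1  ⊔preds=⊤  new=⊤  old=+  +wl: 0
  step 3. node 2  ⊔preds=⊤  new=⊤  old=−  +wl: 1
  step 4. node 3  ⊔preds=⊤  new=⊤  old=0  +wl: 
  step 5. node 4  ⊔preds=⊤  new=⊤  old=−  +wl: 2
  step 6. node 5  ⊔preds=⊤  new=⊤  old=⊥  +wl: 3,4
  step 7. node 6  ⊔preds=⊤  new=⊤  old=⊥  +wl: 
  step 8. node 0  ⊔preds=⊤  new=⊤  stable
  step 9. node 1  ⊔preds=⊤  new=⊤  stable
  step 10. node 2  ⊔preds=⊤  new=⊤  stable
  step 11. node 3  ⊔preds=⊤  new=⊤  stable
  step 12. node 4  ⊔preds=⊤  new=⊤  stable

Least fixpoint reached:
  node 0: ⊤
  node 1: ⊤
  node 2: ⊤
  node 3: ⊤
  node 4: ⊤
  node 5: ⊤
  node 6: ⊤

12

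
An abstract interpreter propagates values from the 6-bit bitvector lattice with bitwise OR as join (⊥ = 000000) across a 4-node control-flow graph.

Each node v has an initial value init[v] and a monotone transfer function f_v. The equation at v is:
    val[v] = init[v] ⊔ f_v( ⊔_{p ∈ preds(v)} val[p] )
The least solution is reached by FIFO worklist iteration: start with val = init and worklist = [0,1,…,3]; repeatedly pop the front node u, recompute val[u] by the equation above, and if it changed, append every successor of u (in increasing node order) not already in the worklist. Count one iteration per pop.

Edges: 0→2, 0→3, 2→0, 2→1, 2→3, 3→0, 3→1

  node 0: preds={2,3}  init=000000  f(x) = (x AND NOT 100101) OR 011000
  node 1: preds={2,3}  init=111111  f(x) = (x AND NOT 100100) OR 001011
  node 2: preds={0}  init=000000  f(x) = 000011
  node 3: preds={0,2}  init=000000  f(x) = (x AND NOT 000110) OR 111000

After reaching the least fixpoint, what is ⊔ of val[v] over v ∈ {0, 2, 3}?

Worklist (8 pops):
  #1 pop 0: in=000000 → 011000 (was 000000); enqueue []
  #2 pop 1: in=000000 → 111111 (no change)
  #3 pop 2: in=011000 → 000011 (was 000000); enqueue [0,1]
  #4 pop 3: in=011011 → 111001 (was 000000); enqueue []
  #5 pop 0: in=111011 → 011010 (was 011000); enqueue [2,3]
  #6 pop 1: in=111011 → 111111 (no change)
  #7 pop 2: in=011010 → 000011 (no change)
  #8 pop 3: in=011011 → 111001 (no change)

Fixpoint:
  val[0] = 011010
  val[1] = 111111
  val[2] = 000011
  val[3] = 111001

111011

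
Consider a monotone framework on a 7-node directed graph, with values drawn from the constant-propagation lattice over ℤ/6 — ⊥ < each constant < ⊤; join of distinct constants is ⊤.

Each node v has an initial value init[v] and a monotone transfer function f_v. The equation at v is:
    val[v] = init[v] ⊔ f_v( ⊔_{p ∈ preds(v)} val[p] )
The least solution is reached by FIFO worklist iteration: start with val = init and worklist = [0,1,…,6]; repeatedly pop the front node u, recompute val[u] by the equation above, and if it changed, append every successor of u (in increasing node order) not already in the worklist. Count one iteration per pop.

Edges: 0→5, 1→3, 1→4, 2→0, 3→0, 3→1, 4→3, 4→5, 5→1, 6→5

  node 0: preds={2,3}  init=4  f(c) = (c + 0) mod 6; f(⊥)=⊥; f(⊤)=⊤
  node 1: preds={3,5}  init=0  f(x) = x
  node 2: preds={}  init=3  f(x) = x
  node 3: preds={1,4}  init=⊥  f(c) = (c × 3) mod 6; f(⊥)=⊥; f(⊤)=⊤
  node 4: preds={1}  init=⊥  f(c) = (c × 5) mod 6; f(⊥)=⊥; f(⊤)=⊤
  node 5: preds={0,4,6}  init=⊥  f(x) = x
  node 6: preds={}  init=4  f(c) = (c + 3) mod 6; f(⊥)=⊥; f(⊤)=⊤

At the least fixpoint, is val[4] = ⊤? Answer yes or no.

yes

Trace (15 dequeues):
  [1] u=0 | in 3 | out ⊤ | prev 4 | push {}
  [2] u=1 | in ⊥ | out 0 | ==
  [3] u=2 | in ⊥ | out 3 | ==
  [4] u=3 | in 0 | out 0 | prev ⊥ | push {0,1}
  [5] u=4 | in 0 | out 0 | prev ⊥ | push {3}
  [6] u=5 | in ⊤ | out ⊤ | prev ⊥ | push {}
  [7] u=6 | in ⊥ | out 4 | ==
  [8] u=0 | in ⊤ | out ⊤ | ==
  [9] u=1 | in ⊤ | out ⊤ | prev 0 | push {4}
  [10] u=3 | in ⊤ | out ⊤ | prev 0 | push {0,1}
  [11] u=4 | in ⊤ | out ⊤ | prev 0 | push {3,5}
  [12] u=0 | in ⊤ | out ⊤ | ==
  [13] u=1 | in ⊤ | out ⊤ | ==
  [14] u=3 | in ⊤ | out ⊤ | ==
  [15] u=5 | in ⊤ | out ⊤ | ==

Converged values:
  [0] ⊤
  [1] ⊤
  [2] 3
  [3] ⊤
  [4] ⊤
  [5] ⊤
  [6] 4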